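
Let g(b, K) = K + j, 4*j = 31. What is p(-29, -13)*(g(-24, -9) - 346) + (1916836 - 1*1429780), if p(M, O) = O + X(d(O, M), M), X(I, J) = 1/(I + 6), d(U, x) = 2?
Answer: 15728859/32 ≈ 4.9153e+5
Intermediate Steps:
j = 31/4 (j = (¼)*31 = 31/4 ≈ 7.7500)
X(I, J) = 1/(6 + I)
g(b, K) = 31/4 + K (g(b, K) = K + 31/4 = 31/4 + K)
p(M, O) = ⅛ + O (p(M, O) = O + 1/(6 + 2) = O + 1/8 = O + ⅛ = ⅛ + O)
p(-29, -13)*(g(-24, -9) - 346) + (1916836 - 1*1429780) = (⅛ - 13)*((31/4 - 9) - 346) + (1916836 - 1*1429780) = -103*(-5/4 - 346)/8 + (1916836 - 1429780) = -103/8*(-1389/4) + 487056 = 143067/32 + 487056 = 15728859/32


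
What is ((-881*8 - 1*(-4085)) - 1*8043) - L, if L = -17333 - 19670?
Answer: 25997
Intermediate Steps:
L = -37003
((-881*8 - 1*(-4085)) - 1*8043) - L = ((-881*8 - 1*(-4085)) - 1*8043) - 1*(-37003) = ((-7048 + 4085) - 8043) + 37003 = (-2963 - 8043) + 37003 = -11006 + 37003 = 25997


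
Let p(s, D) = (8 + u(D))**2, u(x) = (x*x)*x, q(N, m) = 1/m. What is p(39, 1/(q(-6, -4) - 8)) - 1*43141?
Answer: -55632602496005/1291467969 ≈ -43077.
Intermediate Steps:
u(x) = x**3 (u(x) = x**2*x = x**3)
p(s, D) = (8 + D**3)**2
p(39, 1/(q(-6, -4) - 8)) - 1*43141 = (8 + (1/(1/(-4) - 8))**3)**2 - 1*43141 = (8 + (1/(-1/4 - 8))**3)**2 - 43141 = (8 + (1/(-33/4))**3)**2 - 43141 = (8 + (-4/33)**3)**2 - 43141 = (8 - 64/35937)**2 - 43141 = (287432/35937)**2 - 43141 = 82617154624/1291467969 - 43141 = -55632602496005/1291467969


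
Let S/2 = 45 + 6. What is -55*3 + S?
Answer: -63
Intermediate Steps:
S = 102 (S = 2*(45 + 6) = 2*51 = 102)
-55*3 + S = -55*3 + 102 = -165 + 102 = -63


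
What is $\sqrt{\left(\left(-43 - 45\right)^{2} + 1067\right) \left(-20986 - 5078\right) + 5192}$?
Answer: $2 i \sqrt{57411178} \approx 15154.0 i$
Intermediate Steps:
$\sqrt{\left(\left(-43 - 45\right)^{2} + 1067\right) \left(-20986 - 5078\right) + 5192} = \sqrt{\left(\left(-88\right)^{2} + 1067\right) \left(-26064\right) + 5192} = \sqrt{\left(7744 + 1067\right) \left(-26064\right) + 5192} = \sqrt{8811 \left(-26064\right) + 5192} = \sqrt{-229649904 + 5192} = \sqrt{-229644712} = 2 i \sqrt{57411178}$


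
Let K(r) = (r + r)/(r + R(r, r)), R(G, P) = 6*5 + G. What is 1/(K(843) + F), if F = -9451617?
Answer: -286/2703162181 ≈ -1.0580e-7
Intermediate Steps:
R(G, P) = 30 + G
K(r) = 2*r/(30 + 2*r) (K(r) = (r + r)/(r + (30 + r)) = (2*r)/(30 + 2*r) = 2*r/(30 + 2*r))
1/(K(843) + F) = 1/(843/(15 + 843) - 9451617) = 1/(843/858 - 9451617) = 1/(843*(1/858) - 9451617) = 1/(281/286 - 9451617) = 1/(-2703162181/286) = -286/2703162181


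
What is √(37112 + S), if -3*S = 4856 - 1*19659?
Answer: √378417/3 ≈ 205.05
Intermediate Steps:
S = 14803/3 (S = -(4856 - 1*19659)/3 = -(4856 - 19659)/3 = -⅓*(-14803) = 14803/3 ≈ 4934.3)
√(37112 + S) = √(37112 + 14803/3) = √(126139/3) = √378417/3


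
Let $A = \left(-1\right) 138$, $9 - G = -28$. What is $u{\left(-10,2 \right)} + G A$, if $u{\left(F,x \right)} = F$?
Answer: $-5116$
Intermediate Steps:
$G = 37$ ($G = 9 - -28 = 9 + 28 = 37$)
$A = -138$
$u{\left(-10,2 \right)} + G A = -10 + 37 \left(-138\right) = -10 - 5106 = -5116$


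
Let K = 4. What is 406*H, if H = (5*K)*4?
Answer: 32480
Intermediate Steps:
H = 80 (H = (5*4)*4 = 20*4 = 80)
406*H = 406*80 = 32480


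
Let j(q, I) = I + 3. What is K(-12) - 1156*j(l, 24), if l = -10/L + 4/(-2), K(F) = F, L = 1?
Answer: -31224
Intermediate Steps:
l = -12 (l = -10/1 + 4/(-2) = -10*1 + 4*(-½) = -10 - 2 = -12)
j(q, I) = 3 + I
K(-12) - 1156*j(l, 24) = -12 - 1156*(3 + 24) = -12 - 1156*27 = -12 - 31212 = -31224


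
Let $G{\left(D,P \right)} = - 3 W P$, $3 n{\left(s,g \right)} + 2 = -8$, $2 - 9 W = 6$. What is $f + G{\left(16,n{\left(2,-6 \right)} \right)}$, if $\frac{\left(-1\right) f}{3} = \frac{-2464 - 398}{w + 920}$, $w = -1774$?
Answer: $- \frac{55717}{3843} \approx -14.498$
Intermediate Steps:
$W = - \frac{4}{9}$ ($W = \frac{2}{9} - \frac{2}{3} = - \frac{4}{9} \approx -0.44444$)
$n{\left(s,g \right)} = - \frac{10}{3}$ ($n{\left(s,g \right)} = - \frac{2}{3} + \frac{1}{3} \left(-8\right) = - \frac{2}{3} - \frac{8}{3} = - \frac{10}{3}$)
$G{\left(D,P \right)} = \frac{4 P}{3}$ ($G{\left(D,P \right)} = \left(-3\right) \left(- \frac{4}{9}\right) P = \frac{4 P}{3}$)
$f = - \frac{4293}{427}$ ($f = - 3 \frac{-2464 - 398}{-1774 + 920} = - 3 \left(- \frac{2862}{-854}\right) = - 3 \left(\left(-2862\right) \left(- \frac{1}{854}\right)\right) = \left(-3\right) \frac{1431}{427} = - \frac{4293}{427} \approx -10.054$)
$f + G{\left(16,n{\left(2,-6 \right)} \right)} = - \frac{4293}{427} + \frac{4}{3} \left(- \frac{10}{3}\right) = - \frac{4293}{427} - \frac{40}{9} = - \frac{55717}{3843}$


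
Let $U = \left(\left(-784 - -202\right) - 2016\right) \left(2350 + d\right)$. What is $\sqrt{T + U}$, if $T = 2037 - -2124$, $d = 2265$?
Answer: $i \sqrt{11985609} \approx 3462.0 i$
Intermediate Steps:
$U = -11989770$ ($U = \left(\left(-784 - -202\right) - 2016\right) \left(2350 + 2265\right) = \left(\left(-784 + 202\right) - 2016\right) 4615 = \left(-582 - 2016\right) 4615 = \left(-2598\right) 4615 = -11989770$)
$T = 4161$ ($T = 2037 + 2124 = 4161$)
$\sqrt{T + U} = \sqrt{4161 - 11989770} = \sqrt{-11985609} = i \sqrt{11985609}$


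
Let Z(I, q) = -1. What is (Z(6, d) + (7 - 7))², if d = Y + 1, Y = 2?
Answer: 1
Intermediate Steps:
d = 3 (d = 2 + 1 = 3)
(Z(6, d) + (7 - 7))² = (-1 + (7 - 7))² = (-1 + 0)² = (-1)² = 1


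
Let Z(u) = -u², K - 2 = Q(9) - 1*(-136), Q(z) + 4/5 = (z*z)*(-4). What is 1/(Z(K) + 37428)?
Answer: 25/63344 ≈ 0.00039467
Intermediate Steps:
Q(z) = -⅘ - 4*z² (Q(z) = -⅘ + (z*z)*(-4) = -⅘ + z²*(-4) = -⅘ - 4*z²)
K = -934/5 (K = 2 + ((-⅘ - 4*9²) - 1*(-136)) = 2 + ((-⅘ - 4*81) + 136) = 2 + ((-⅘ - 324) + 136) = 2 + (-1624/5 + 136) = 2 - 944/5 = -934/5 ≈ -186.80)
1/(Z(K) + 37428) = 1/(-(-934/5)² + 37428) = 1/(-1*872356/25 + 37428) = 1/(-872356/25 + 37428) = 1/(63344/25) = 25/63344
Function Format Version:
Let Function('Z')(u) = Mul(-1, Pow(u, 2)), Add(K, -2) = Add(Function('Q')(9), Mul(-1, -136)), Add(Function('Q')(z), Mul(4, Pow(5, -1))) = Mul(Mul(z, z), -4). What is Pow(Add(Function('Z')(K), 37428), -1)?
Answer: Rational(25, 63344) ≈ 0.00039467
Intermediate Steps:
Function('Q')(z) = Add(Rational(-4, 5), Mul(-4, Pow(z, 2))) (Function('Q')(z) = Add(Rational(-4, 5), Mul(Mul(z, z), -4)) = Add(Rational(-4, 5), Mul(Pow(z, 2), -4)) = Add(Rational(-4, 5), Mul(-4, Pow(z, 2))))
K = Rational(-934, 5) (K = Add(2, Add(Add(Rational(-4, 5), Mul(-4, Pow(9, 2))), Mul(-1, -136))) = Add(2, Add(Add(Rational(-4, 5), Mul(-4, 81)), 136)) = Add(2, Add(Add(Rational(-4, 5), -324), 136)) = Add(2, Add(Rational(-1624, 5), 136)) = Add(2, Rational(-944, 5)) = Rational(-934, 5) ≈ -186.80)
Pow(Add(Function('Z')(K), 37428), -1) = Pow(Add(Mul(-1, Pow(Rational(-934, 5), 2)), 37428), -1) = Pow(Add(Mul(-1, Rational(872356, 25)), 37428), -1) = Pow(Add(Rational(-872356, 25), 37428), -1) = Pow(Rational(63344, 25), -1) = Rational(25, 63344)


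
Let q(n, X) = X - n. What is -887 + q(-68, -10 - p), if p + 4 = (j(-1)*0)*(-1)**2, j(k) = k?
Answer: -825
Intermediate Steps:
p = -4 (p = -4 - 1*0*(-1)**2 = -4 + 0*1 = -4 + 0 = -4)
-887 + q(-68, -10 - p) = -887 + ((-10 - 1*(-4)) - 1*(-68)) = -887 + ((-10 + 4) + 68) = -887 + (-6 + 68) = -887 + 62 = -825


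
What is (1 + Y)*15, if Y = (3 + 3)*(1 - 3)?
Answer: -165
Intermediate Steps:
Y = -12 (Y = 6*(-2) = -12)
(1 + Y)*15 = (1 - 12)*15 = -11*15 = -165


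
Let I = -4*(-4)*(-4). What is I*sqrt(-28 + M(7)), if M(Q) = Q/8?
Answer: -16*I*sqrt(434) ≈ -333.32*I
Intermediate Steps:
M(Q) = Q/8 (M(Q) = Q*(1/8) = Q/8)
I = -64 (I = 16*(-4) = -64)
I*sqrt(-28 + M(7)) = -64*sqrt(-28 + (1/8)*7) = -64*sqrt(-28 + 7/8) = -16*I*sqrt(434)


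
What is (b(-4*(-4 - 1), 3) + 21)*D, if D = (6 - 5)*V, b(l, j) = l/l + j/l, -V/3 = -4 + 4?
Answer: 0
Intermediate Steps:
V = 0 (V = -3*(-4 + 4) = -3*0 = 0)
b(l, j) = 1 + j/l
D = 0 (D = (6 - 5)*0 = 1*0 = 0)
(b(-4*(-4 - 1), 3) + 21)*D = ((3 - 4*(-4 - 1))/((-4*(-4 - 1))) + 21)*0 = ((3 - 4*(-5))/((-4*(-5))) + 21)*0 = ((3 + 20)/20 + 21)*0 = ((1/20)*23 + 21)*0 = (23/20 + 21)*0 = (443/20)*0 = 0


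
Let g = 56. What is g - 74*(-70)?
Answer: 5236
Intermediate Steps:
g - 74*(-70) = 56 - 74*(-70) = 56 + 5180 = 5236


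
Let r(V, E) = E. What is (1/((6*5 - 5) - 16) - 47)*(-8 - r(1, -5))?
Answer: 422/3 ≈ 140.67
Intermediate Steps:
(1/((6*5 - 5) - 16) - 47)*(-8 - r(1, -5)) = (1/((6*5 - 5) - 16) - 47)*(-8 - 1*(-5)) = (1/((30 - 5) - 16) - 47)*(-8 + 5) = (1/(25 - 16) - 47)*(-3) = (1/9 - 47)*(-3) = -422/9*(-3) = 422/3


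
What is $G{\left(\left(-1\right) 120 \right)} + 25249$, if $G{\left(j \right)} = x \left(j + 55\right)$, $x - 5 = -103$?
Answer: $31619$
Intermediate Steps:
$x = -98$ ($x = 5 - 103 = -98$)
$G{\left(j \right)} = -5390 - 98 j$ ($G{\left(j \right)} = - 98 \left(j + 55\right) = - 98 \left(55 + j\right) = -5390 - 98 j$)
$G{\left(\left(-1\right) 120 \right)} + 25249 = \left(-5390 - 98 \left(\left(-1\right) 120\right)\right) + 25249 = \left(-5390 - -11760\right) + 25249 = \left(-5390 + 11760\right) + 25249 = 6370 + 25249 = 31619$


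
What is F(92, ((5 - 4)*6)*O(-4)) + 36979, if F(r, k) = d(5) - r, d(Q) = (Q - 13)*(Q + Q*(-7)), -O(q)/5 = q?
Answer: 37127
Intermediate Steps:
O(q) = -5*q
d(Q) = -6*Q*(-13 + Q) (d(Q) = (-13 + Q)*(Q - 7*Q) = (-13 + Q)*(-6*Q) = -6*Q*(-13 + Q))
F(r, k) = 240 - r (F(r, k) = 6*5*(13 - 1*5) - r = 6*5*(13 - 5) - r = 6*5*8 - r = 240 - r)
F(92, ((5 - 4)*6)*O(-4)) + 36979 = (240 - 1*92) + 36979 = (240 - 92) + 36979 = 148 + 36979 = 37127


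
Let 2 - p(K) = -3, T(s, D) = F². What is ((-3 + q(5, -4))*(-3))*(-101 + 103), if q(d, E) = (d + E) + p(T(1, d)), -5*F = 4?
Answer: -18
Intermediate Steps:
F = -⅘ (F = -⅕*4 = -⅘ ≈ -0.80000)
T(s, D) = 16/25 (T(s, D) = (-⅘)² = 16/25)
p(K) = 5 (p(K) = 2 - 1*(-3) = 2 + 3 = 5)
q(d, E) = 5 + E + d (q(d, E) = (d + E) + 5 = (E + d) + 5 = 5 + E + d)
((-3 + q(5, -4))*(-3))*(-101 + 103) = ((-3 + (5 - 4 + 5))*(-3))*(-101 + 103) = ((-3 + 6)*(-3))*2 = (3*(-3))*2 = -9*2 = -18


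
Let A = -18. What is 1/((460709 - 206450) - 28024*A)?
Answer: 1/758691 ≈ 1.3181e-6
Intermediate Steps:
1/((460709 - 206450) - 28024*A) = 1/((460709 - 206450) - 28024*(-18)) = 1/(254259 + 504432) = 1/758691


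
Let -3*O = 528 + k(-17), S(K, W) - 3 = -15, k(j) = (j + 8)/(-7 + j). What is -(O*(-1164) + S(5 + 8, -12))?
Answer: -409995/2 ≈ -2.0500e+5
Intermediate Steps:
k(j) = (8 + j)/(-7 + j)
S(K, W) = -12 (S(K, W) = 3 - 15 = -12)
O = -1409/8 (O = -(528 + (8 - 17)/(-7 - 17))/3 = -(528 - 9/(-24))/3 = -(528 - 1/24*(-9))/3 = -(528 + 3/8)/3 = -⅓*4227/8 = -1409/8 ≈ -176.13)
-(O*(-1164) + S(5 + 8, -12)) = -(-1409/8*(-1164) - 12) = -(410019/2 - 12) = -1*409995/2 = -409995/2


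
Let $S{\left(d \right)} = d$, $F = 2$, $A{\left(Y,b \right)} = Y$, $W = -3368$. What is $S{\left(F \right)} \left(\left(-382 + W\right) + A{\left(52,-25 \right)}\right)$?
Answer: $-7396$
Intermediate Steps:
$S{\left(F \right)} \left(\left(-382 + W\right) + A{\left(52,-25 \right)}\right) = 2 \left(\left(-382 - 3368\right) + 52\right) = 2 \left(-3750 + 52\right) = 2 \left(-3698\right) = -7396$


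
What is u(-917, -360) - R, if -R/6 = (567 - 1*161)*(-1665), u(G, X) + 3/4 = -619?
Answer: -16226239/4 ≈ -4.0566e+6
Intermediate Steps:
u(G, X) = -2479/4 (u(G, X) = -¾ - 619 = -2479/4)
R = 4055940 (R = -6*(567 - 1*161)*(-1665) = -6*(567 - 161)*(-1665) = -2436*(-1665) = -6*(-675990) = 4055940)
u(-917, -360) - R = -2479/4 - 1*4055940 = -2479/4 - 4055940 = -16226239/4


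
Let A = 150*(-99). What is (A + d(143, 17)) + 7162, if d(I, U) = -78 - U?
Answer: -7783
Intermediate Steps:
A = -14850
(A + d(143, 17)) + 7162 = (-14850 + (-78 - 1*17)) + 7162 = (-14850 + (-78 - 17)) + 7162 = (-14850 - 95) + 7162 = -14945 + 7162 = -7783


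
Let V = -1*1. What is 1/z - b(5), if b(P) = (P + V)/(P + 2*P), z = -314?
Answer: -1271/4710 ≈ -0.26985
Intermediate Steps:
V = -1
b(P) = (-1 + P)/(3*P) (b(P) = (P - 1)/(P + 2*P) = (-1 + P)/((3*P)) = (-1 + P)*(1/(3*P)) = (-1 + P)/(3*P))
1/z - b(5) = 1/(-314) - (-1 + 5)/(3*5) = -1/314 - 4/(3*5) = -1/314 - 1*4/15 = -1/314 - 4/15 = -1271/4710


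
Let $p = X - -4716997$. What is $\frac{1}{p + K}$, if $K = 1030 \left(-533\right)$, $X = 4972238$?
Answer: $\frac{1}{9140245} \approx 1.0941 \cdot 10^{-7}$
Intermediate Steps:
$K = -548990$
$p = 9689235$ ($p = 4972238 - -4716997 = 4972238 + 4716997 = 9689235$)
$\frac{1}{p + K} = \frac{1}{9689235 - 548990} = \frac{1}{9140245}$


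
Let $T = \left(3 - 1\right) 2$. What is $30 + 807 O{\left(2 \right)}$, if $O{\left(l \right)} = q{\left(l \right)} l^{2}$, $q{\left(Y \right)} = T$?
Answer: $12942$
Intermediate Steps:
$T = 4$ ($T = 2 \cdot 2 = 4$)
$q{\left(Y \right)} = 4$
$O{\left(l \right)} = 4 l^{2}$
$30 + 807 O{\left(2 \right)} = 30 + 807 \cdot 4 \cdot 2^{2} = 30 + 807 \cdot 4 \cdot 4 = 30 + 807 \cdot 16 = 30 + 12912 = 12942$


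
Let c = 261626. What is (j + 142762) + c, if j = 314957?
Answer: 719345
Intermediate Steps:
(j + 142762) + c = (314957 + 142762) + 261626 = 457719 + 261626 = 719345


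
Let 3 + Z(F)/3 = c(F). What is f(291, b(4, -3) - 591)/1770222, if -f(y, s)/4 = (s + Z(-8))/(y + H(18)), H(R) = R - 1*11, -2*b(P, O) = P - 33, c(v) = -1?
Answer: 1177/263763078 ≈ 4.4623e-6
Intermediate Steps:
b(P, O) = 33/2 - P/2 (b(P, O) = -(P - 33)/2 = -(-33 + P)/2 = 33/2 - P/2)
H(R) = -11 + R (H(R) = R - 11 = -11 + R)
Z(F) = -12 (Z(F) = -9 + 3*(-1) = -9 - 3 = -12)
f(y, s) = -4*(-12 + s)/(7 + y) (f(y, s) = -4*(s - 12)/(y + (-11 + 18)) = -4*(-12 + s)/(y + 7) = -4*(-12 + s)/(7 + y))
f(291, b(4, -3) - 591)/1770222 = (4*(12 - ((33/2 - ½*4) - 591))/(7 + 291))/1770222 = (4*(12 - ((33/2 - 2) - 591))/298)*(1/1770222) = (4*(1/298)*(12 - (29/2 - 591)))*(1/1770222) = (4*(1/298)*(12 - 1*(-1153/2)))*(1/1770222) = (4*(1/298)*(12 + 1153/2))*(1/1770222) = (4*(1/298)*(1177/2))*(1/1770222) = (1177/149)*(1/1770222) = 1177/263763078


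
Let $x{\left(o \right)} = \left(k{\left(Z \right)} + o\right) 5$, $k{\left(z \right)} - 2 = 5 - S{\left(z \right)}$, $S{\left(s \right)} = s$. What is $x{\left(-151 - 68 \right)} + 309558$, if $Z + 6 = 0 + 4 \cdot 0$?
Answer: $308528$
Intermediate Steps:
$Z = -6$ ($Z = -6 + \left(0 + 4 \cdot 0\right) = -6 + \left(0 + 0\right) = -6 + 0 = -6$)
$k{\left(z \right)} = 7 - z$ ($k{\left(z \right)} = 2 - \left(-5 + z\right) = 7 - z$)
$x{\left(o \right)} = 65 + 5 o$ ($x{\left(o \right)} = \left(\left(7 - -6\right) + o\right) 5 = \left(\left(7 + 6\right) + o\right) 5 = \left(13 + o\right) 5 = 65 + 5 o$)
$x{\left(-151 - 68 \right)} + 309558 = \left(65 + 5 \left(-151 - 68\right)\right) + 309558 = \left(65 + 5 \left(-219\right)\right) + 309558 = \left(65 - 1095\right) + 309558 = -1030 + 309558 = 308528$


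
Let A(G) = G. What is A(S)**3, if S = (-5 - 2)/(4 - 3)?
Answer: -343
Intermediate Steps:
S = -7 (S = -7/1 = -7*1 = -7)
A(S)**3 = (-7)**3 = -343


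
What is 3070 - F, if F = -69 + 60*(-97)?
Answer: 8959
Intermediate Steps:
F = -5889 (F = -69 - 5820 = -5889)
3070 - F = 3070 - 1*(-5889) = 3070 + 5889 = 8959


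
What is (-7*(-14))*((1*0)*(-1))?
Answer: 0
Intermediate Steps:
(-7*(-14))*((1*0)*(-1)) = 98*(0*(-1)) = 98*0 = 0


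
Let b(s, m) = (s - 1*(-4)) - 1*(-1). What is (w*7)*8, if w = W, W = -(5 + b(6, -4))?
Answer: -896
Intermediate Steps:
b(s, m) = 5 + s (b(s, m) = (s + 4) + 1 = (4 + s) + 1 = 5 + s)
W = -16 (W = -(5 + (5 + 6)) = -(5 + 11) = -1*16 = -16)
w = -16
(w*7)*8 = -16*7*8 = -112*8 = -896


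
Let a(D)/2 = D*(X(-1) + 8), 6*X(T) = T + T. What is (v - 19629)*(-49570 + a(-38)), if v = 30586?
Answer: -1648568306/3 ≈ -5.4952e+8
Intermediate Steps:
X(T) = T/3 (X(T) = (T + T)/6 = (2*T)/6 = T/3)
a(D) = 46*D/3 (a(D) = 2*(D*((1/3)*(-1) + 8)) = 2*(D*(-1/3 + 8)) = 2*(D*(23/3)) = 2*(23*D/3) = 46*D/3)
(v - 19629)*(-49570 + a(-38)) = (30586 - 19629)*(-49570 + (46/3)*(-38)) = 10957*(-49570 - 1748/3) = 10957*(-150458/3) = -1648568306/3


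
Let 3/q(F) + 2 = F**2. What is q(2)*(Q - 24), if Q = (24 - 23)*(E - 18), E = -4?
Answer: -69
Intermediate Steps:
q(F) = 3/(-2 + F**2)
Q = -22 (Q = (24 - 23)*(-4 - 18) = 1*(-22) = -22)
q(2)*(Q - 24) = (3/(-2 + 2**2))*(-22 - 24) = (3/(-2 + 4))*(-46) = (3/2)*(-46) = -69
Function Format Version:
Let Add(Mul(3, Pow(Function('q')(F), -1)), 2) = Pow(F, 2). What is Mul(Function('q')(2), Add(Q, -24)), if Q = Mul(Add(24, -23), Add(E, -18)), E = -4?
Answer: -69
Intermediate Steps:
Function('q')(F) = Mul(3, Pow(Add(-2, Pow(F, 2)), -1))
Q = -22 (Q = Mul(Add(24, -23), Add(-4, -18)) = Mul(1, -22) = -22)
Mul(Function('q')(2), Add(Q, -24)) = Mul(Mul(3, Pow(Add(-2, Pow(2, 2)), -1)), Add(-22, -24)) = Mul(Mul(3, Pow(Add(-2, 4), -1)), -46) = Mul(Mul(3, Pow(2, -1)), -46) = Mul(Mul(3, Rational(1, 2)), -46) = Mul(Rational(3, 2), -46) = -69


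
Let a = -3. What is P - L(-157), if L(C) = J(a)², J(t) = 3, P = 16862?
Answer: 16853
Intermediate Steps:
L(C) = 9 (L(C) = 3² = 9)
P - L(-157) = 16862 - 1*9 = 16862 - 9 = 16853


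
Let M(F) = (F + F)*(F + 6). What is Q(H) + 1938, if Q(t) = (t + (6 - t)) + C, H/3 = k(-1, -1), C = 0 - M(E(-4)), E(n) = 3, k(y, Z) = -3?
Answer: 1890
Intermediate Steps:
M(F) = 2*F*(6 + F) (M(F) = (2*F)*(6 + F) = 2*F*(6 + F))
C = -54 (C = 0 - 2*3*(6 + 3) = 0 - 2*3*9 = 0 - 1*54 = 0 - 54 = -54)
H = -9 (H = 3*(-3) = -9)
Q(t) = -48 (Q(t) = (t + (6 - t)) - 54 = 6 - 54 = -48)
Q(H) + 1938 = -48 + 1938 = 1890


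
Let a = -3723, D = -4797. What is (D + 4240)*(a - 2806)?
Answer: 3636653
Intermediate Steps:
(D + 4240)*(a - 2806) = (-4797 + 4240)*(-3723 - 2806) = -557*(-6529) = 3636653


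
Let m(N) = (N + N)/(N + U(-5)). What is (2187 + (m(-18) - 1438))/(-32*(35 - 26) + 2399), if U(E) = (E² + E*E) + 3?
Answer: 26179/73885 ≈ 0.35432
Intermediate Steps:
U(E) = 3 + 2*E² (U(E) = (E² + E²) + 3 = 2*E² + 3 = 3 + 2*E²)
m(N) = 2*N/(53 + N) (m(N) = (N + N)/(N + (3 + 2*(-5)²)) = (2*N)/(N + (3 + 2*25)) = (2*N)/(N + (3 + 50)) = (2*N)/(N + 53) = (2*N)/(53 + N) = 2*N/(53 + N))
(2187 + (m(-18) - 1438))/(-32*(35 - 26) + 2399) = (2187 + (2*(-18)/(53 - 18) - 1438))/(-32*(35 - 26) + 2399) = (2187 + (2*(-18)/35 - 1438))/(-32*9 + 2399) = (2187 + (2*(-18)*(1/35) - 1438))/(-288 + 2399) = (2187 + (-36/35 - 1438))/2111 = (2187 - 50366/35)*(1/2111) = (26179/35)*(1/2111) = 26179/73885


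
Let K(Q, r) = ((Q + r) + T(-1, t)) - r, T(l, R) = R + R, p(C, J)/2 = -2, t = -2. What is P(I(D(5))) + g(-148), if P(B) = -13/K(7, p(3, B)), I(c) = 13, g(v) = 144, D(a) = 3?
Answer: 419/3 ≈ 139.67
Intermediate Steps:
p(C, J) = -4 (p(C, J) = 2*(-2) = -4)
T(l, R) = 2*R
K(Q, r) = -4 + Q (K(Q, r) = ((Q + r) + 2*(-2)) - r = ((Q + r) - 4) - r = (-4 + Q + r) - r = -4 + Q)
P(B) = -13/3 (P(B) = -13/(-4 + 7) = -13/3)
P(I(D(5))) + g(-148) = -13/3 + 144 = 419/3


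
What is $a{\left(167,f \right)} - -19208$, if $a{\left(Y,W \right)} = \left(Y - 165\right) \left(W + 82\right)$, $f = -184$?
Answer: $19004$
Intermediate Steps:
$a{\left(Y,W \right)} = \left(-165 + Y\right) \left(82 + W\right)$
$a{\left(167,f \right)} - -19208 = \left(-13530 - -30360 + 82 \cdot 167 - 30728\right) - -19208 = \left(-13530 + 30360 + 13694 - 30728\right) + 19208 = -204 + 19208 = 19004$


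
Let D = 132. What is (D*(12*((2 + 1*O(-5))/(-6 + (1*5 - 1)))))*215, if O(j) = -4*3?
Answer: 1702800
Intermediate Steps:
O(j) = -12
(D*(12*((2 + 1*O(-5))/(-6 + (1*5 - 1)))))*215 = (132*(12*((2 + 1*(-12))/(-6 + (1*5 - 1)))))*215 = (132*(12*((2 - 12)/(-6 + (5 - 1)))))*215 = (132*(12*(-10/(-6 + 4))))*215 = (132*(12*(-10/(-2))))*215 = (132*(12*(-10*(-1/2))))*215 = (132*(12*5))*215 = (132*60)*215 = 7920*215 = 1702800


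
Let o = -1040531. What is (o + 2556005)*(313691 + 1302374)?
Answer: 2449104489810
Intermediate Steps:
(o + 2556005)*(313691 + 1302374) = (-1040531 + 2556005)*(313691 + 1302374) = 1515474*1616065 = 2449104489810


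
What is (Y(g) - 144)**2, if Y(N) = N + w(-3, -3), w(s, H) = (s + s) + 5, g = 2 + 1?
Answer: 20164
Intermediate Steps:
g = 3
w(s, H) = 5 + 2*s (w(s, H) = 2*s + 5 = 5 + 2*s)
Y(N) = -1 + N (Y(N) = N + (5 + 2*(-3)) = N + (5 - 6) = N - 1 = -1 + N)
(Y(g) - 144)**2 = ((-1 + 3) - 144)**2 = (2 - 144)**2 = (-142)**2 = 20164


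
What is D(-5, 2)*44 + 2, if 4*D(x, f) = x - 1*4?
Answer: -97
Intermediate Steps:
D(x, f) = -1 + x/4 (D(x, f) = (x - 1*4)/4 = (x - 4)/4 = (-4 + x)/4 = -1 + x/4)
D(-5, 2)*44 + 2 = (-1 + (¼)*(-5))*44 + 2 = (-1 - 5/4)*44 + 2 = -9/4*44 + 2 = -99 + 2 = -97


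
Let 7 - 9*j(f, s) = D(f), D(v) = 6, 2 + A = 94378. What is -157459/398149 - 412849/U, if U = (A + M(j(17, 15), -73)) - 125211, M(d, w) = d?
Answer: 1435681671583/110491921586 ≈ 12.994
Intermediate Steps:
A = 94376 (A = -2 + 94378 = 94376)
j(f, s) = 1/9 (j(f, s) = 7/9 - 1/9*6 = 7/9 - 2/3 = 1/9)
U = -277514/9 (U = (94376 + 1/9) - 125211 = 849385/9 - 125211 = -277514/9 ≈ -30835.)
-157459/398149 - 412849/U = -157459/398149 - 412849/(-277514/9) = -157459*1/398149 - 412849*(-9/277514) = -157459/398149 + 3715641/277514 = 1435681671583/110491921586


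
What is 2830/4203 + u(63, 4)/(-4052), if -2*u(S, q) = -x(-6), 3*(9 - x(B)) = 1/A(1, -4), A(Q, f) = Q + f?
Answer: 11448013/17030556 ≈ 0.67220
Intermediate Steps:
x(B) = 82/9 (x(B) = 9 - 1/(3*(1 - 4)) = 9 - ⅓/(-3) = 9 - ⅓*(-⅓) = 9 + ⅑ = 82/9)
u(S, q) = 41/9 (u(S, q) = -(-1)*82/(2*9) = -½*(-82/9) = 41/9)
2830/4203 + u(63, 4)/(-4052) = 2830/4203 + (41/9)/(-4052) = 2830*(1/4203) + (41/9)*(-1/4052) = 2830/4203 - 41/36468 = 11448013/17030556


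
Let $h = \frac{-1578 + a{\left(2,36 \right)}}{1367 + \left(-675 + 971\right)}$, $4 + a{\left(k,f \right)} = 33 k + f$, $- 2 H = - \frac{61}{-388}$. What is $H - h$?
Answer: $\frac{1047037}{1290488} \approx 0.81135$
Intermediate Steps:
$H = - \frac{61}{776}$ ($H = - \frac{\left(-61\right) \frac{1}{-388}}{2} = - \frac{\left(-61\right) \left(- \frac{1}{388}\right)}{2} = \left(- \frac{1}{2}\right) \frac{61}{388} = - \frac{61}{776} \approx -0.078608$)
$a{\left(k,f \right)} = -4 + f + 33 k$ ($a{\left(k,f \right)} = -4 + \left(33 k + f\right) = -4 + \left(f + 33 k\right) = -4 + f + 33 k$)
$h = - \frac{1480}{1663}$ ($h = \frac{-1578 + \left(-4 + 36 + 33 \cdot 2\right)}{1367 + \left(-675 + 971\right)} = \frac{-1578 + \left(-4 + 36 + 66\right)}{1367 + 296} = \frac{-1578 + 98}{1663} = \left(-1480\right) \frac{1}{1663} = - \frac{1480}{1663} \approx -0.88996$)
$H - h = - \frac{61}{776} - - \frac{1480}{1663} = - \frac{61}{776} + \frac{1480}{1663} = \frac{1047037}{1290488}$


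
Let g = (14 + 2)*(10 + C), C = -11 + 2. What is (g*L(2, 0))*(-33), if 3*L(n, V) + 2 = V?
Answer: 352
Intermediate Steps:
L(n, V) = -⅔ + V/3
C = -9
g = 16 (g = (14 + 2)*(10 - 9) = 16*1 = 16)
(g*L(2, 0))*(-33) = (16*(-⅔ + (⅓)*0))*(-33) = (16*(-⅔ + 0))*(-33) = (16*(-⅔))*(-33) = -32/3*(-33) = 352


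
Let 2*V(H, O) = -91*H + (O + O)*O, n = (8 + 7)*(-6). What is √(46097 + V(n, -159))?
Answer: √75473 ≈ 274.72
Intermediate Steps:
n = -90 (n = 15*(-6) = -90)
V(H, O) = O² - 91*H/2 (V(H, O) = (-91*H + (O + O)*O)/2 = (-91*H + (2*O)*O)/2 = (-91*H + 2*O²)/2 = O² - 91*H/2)
√(46097 + V(n, -159)) = √(46097 + ((-159)² - 91/2*(-90))) = √(46097 + (25281 + 4095)) = √(46097 + 29376) = √75473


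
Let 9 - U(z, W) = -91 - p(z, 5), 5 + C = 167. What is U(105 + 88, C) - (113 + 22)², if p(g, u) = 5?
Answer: -18120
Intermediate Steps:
C = 162 (C = -5 + 167 = 162)
U(z, W) = 105 (U(z, W) = 9 - (-91 - 1*5) = 9 - (-91 - 5) = 9 - 1*(-96) = 9 + 96 = 105)
U(105 + 88, C) - (113 + 22)² = 105 - (113 + 22)² = 105 - 1*135² = 105 - 1*18225 = 105 - 18225 = -18120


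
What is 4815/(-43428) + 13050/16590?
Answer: 772785/1143604 ≈ 0.67575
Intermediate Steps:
4815/(-43428) + 13050/16590 = 4815*(-1/43428) + 13050*(1/16590) = -1605/14476 + 435/553 = 772785/1143604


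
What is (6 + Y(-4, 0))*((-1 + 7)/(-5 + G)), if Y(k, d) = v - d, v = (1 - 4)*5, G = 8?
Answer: -18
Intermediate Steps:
v = -15 (v = -3*5 = -15)
Y(k, d) = -15 - d
(6 + Y(-4, 0))*((-1 + 7)/(-5 + G)) = (6 + (-15 - 1*0))*((-1 + 7)/(-5 + 8)) = (6 + (-15 + 0))*(6/3) = (6 - 15)*(6*(⅓)) = -9*2 = -18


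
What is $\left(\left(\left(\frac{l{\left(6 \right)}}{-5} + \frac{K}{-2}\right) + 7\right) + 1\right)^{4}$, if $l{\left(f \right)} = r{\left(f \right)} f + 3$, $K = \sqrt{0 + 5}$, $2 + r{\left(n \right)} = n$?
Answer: $\frac{979601}{10000} - \frac{10413 \sqrt{5}}{250} \approx 4.8234$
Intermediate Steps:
$r{\left(n \right)} = -2 + n$
$K = \sqrt{5} \approx 2.2361$
$l{\left(f \right)} = 3 + f \left(-2 + f\right)$ ($l{\left(f \right)} = \left(-2 + f\right) f + 3 = f \left(-2 + f\right) + 3 = 3 + f \left(-2 + f\right)$)
$\left(\left(\left(\frac{l{\left(6 \right)}}{-5} + \frac{K}{-2}\right) + 7\right) + 1\right)^{4} = \left(\left(\left(\frac{3 + 6 \left(-2 + 6\right)}{-5} + \frac{\sqrt{5}}{-2}\right) + 7\right) + 1\right)^{4} = \left(\left(\left(\left(3 + 6 \cdot 4\right) \left(- \frac{1}{5}\right) + \sqrt{5} \left(- \frac{1}{2}\right)\right) + 7\right) + 1\right)^{4} = \left(\left(\left(\left(3 + 24\right) \left(- \frac{1}{5}\right) - \frac{\sqrt{5}}{2}\right) + 7\right) + 1\right)^{4} = \left(\left(\left(27 \left(- \frac{1}{5}\right) - \frac{\sqrt{5}}{2}\right) + 7\right) + 1\right)^{4} = \left(\left(\left(- \frac{27}{5} - \frac{\sqrt{5}}{2}\right) + 7\right) + 1\right)^{4} = \left(\left(\frac{8}{5} - \frac{\sqrt{5}}{2}\right) + 1\right)^{4} = \left(\frac{13}{5} - \frac{\sqrt{5}}{2}\right)^{4}$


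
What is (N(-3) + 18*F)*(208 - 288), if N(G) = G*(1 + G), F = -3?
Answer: 3840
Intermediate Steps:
(N(-3) + 18*F)*(208 - 288) = (-3*(1 - 3) + 18*(-3))*(208 - 288) = (-3*(-2) - 54)*(-80) = (6 - 54)*(-80) = -48*(-80) = 3840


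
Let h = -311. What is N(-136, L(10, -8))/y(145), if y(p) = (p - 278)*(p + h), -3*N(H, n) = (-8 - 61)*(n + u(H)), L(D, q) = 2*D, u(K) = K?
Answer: -1334/11039 ≈ -0.12084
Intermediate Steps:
N(H, n) = 23*H + 23*n (N(H, n) = -(-8 - 61)*(n + H)/3 = -(-23)*(H + n) = -(-69*H - 69*n)/3 = 23*H + 23*n)
y(p) = (-311 + p)*(-278 + p) (y(p) = (p - 278)*(p - 311) = (-278 + p)*(-311 + p) = (-311 + p)*(-278 + p))
N(-136, L(10, -8))/y(145) = (23*(-136) + 23*(2*10))/(86458 + 145² - 589*145) = (-3128 + 23*20)/(86458 + 21025 - 85405) = (-3128 + 460)/22078 = -2668*1/22078 = -1334/11039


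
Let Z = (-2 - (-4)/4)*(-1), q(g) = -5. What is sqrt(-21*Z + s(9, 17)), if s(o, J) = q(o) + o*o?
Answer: sqrt(55) ≈ 7.4162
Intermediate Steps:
Z = 1 (Z = (-2 - (-4)/4)*(-1) = (-2 - 1*(-1))*(-1) = (-2 + 1)*(-1) = -1*(-1) = 1)
s(o, J) = -5 + o**2 (s(o, J) = -5 + o*o = -5 + o**2)
sqrt(-21*Z + s(9, 17)) = sqrt(-21*1 + (-5 + 9**2)) = sqrt(-21 + (-5 + 81)) = sqrt(-21 + 76) = sqrt(55)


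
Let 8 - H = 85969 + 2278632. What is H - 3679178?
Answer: -6043771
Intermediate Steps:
H = -2364593 (H = 8 - (85969 + 2278632) = 8 - 1*2364601 = 8 - 2364601 = -2364593)
H - 3679178 = -2364593 - 3679178 = -6043771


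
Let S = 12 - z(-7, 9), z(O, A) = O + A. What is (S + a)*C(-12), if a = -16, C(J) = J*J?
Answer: -864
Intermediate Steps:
C(J) = J**2
z(O, A) = A + O
S = 10 (S = 12 - (9 - 7) = 12 - 1*2 = 12 - 2 = 10)
(S + a)*C(-12) = (10 - 16)*(-12)**2 = -6*144 = -864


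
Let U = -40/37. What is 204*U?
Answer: -8160/37 ≈ -220.54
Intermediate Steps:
U = -40/37 (U = -40*1/37 = -40/37 ≈ -1.0811)
204*U = 204*(-40/37) = -8160/37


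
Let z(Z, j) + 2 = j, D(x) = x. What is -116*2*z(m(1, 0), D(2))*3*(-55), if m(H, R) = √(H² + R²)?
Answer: 0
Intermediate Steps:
z(Z, j) = -2 + j
-116*2*z(m(1, 0), D(2))*3*(-55) = -116*2*(-2 + 2)*3*(-55) = -116*2*0*3*(-55) = -0*3*(-55) = -116*0*(-55) = 0*(-55) = 0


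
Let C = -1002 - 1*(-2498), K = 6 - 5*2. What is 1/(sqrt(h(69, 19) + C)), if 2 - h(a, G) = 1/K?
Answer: 2*sqrt(5993)/5993 ≈ 0.025835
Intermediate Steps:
K = -4 (K = 6 - 10 = -4)
h(a, G) = 9/4 (h(a, G) = 2 - 1/(-4) = 2 - 1*(-1/4) = 2 + 1/4 = 9/4)
C = 1496 (C = -1002 + 2498 = 1496)
1/(sqrt(h(69, 19) + C)) = 1/(sqrt(9/4 + 1496)) = 1/(sqrt(5993/4)) = 1/(sqrt(5993)/2) = 2*sqrt(5993)/5993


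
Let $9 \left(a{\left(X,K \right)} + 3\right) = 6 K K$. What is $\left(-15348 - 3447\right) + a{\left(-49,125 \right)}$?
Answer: $- \frac{25144}{3} \approx -8381.3$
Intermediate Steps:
$a{\left(X,K \right)} = -3 + \frac{2 K^{2}}{3}$ ($a{\left(X,K \right)} = -3 + \frac{6 K K}{9} = -3 + \frac{6 K^{2}}{9} = -3 + \frac{2 K^{2}}{3}$)
$\left(-15348 - 3447\right) + a{\left(-49,125 \right)} = \left(-15348 - 3447\right) - \left(3 - \frac{2 \cdot 125^{2}}{3}\right) = -18795 + \left(-3 + \frac{2}{3} \cdot 15625\right) = -18795 + \left(-3 + \frac{31250}{3}\right) = -18795 + \frac{31241}{3} = - \frac{25144}{3}$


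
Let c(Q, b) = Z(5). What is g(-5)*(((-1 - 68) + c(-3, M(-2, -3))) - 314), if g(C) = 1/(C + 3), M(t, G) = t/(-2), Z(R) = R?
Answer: 189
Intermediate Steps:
M(t, G) = -t/2 (M(t, G) = t*(-½) = -t/2)
c(Q, b) = 5
g(C) = 1/(3 + C)
g(-5)*(((-1 - 68) + c(-3, M(-2, -3))) - 314) = (((-1 - 68) + 5) - 314)/(3 - 5) = ((-69 + 5) - 314)/(-2) = -(-64 - 314)/2 = -½*(-378) = 189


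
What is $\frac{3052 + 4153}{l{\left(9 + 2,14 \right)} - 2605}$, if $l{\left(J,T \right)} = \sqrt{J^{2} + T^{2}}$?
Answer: $- \frac{18769025}{6785708} - \frac{7205 \sqrt{317}}{6785708} \approx -2.7849$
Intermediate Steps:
$\frac{3052 + 4153}{l{\left(9 + 2,14 \right)} - 2605} = \frac{3052 + 4153}{\sqrt{\left(9 + 2\right)^{2} + 14^{2}} - 2605} = \frac{7205}{\sqrt{11^{2} + 196} - 2605} = \frac{7205}{\sqrt{121 + 196} - 2605} = \frac{7205}{\sqrt{317} - 2605} = \frac{7205}{-2605 + \sqrt{317}}$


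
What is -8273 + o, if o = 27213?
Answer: 18940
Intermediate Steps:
-8273 + o = -8273 + 27213 = 18940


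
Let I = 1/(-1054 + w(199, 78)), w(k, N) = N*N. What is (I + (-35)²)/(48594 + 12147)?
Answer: 684639/33947470 ≈ 0.020168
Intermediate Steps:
w(k, N) = N²
I = 1/5030 (I = 1/(-1054 + 78²) = 1/(-1054 + 6084) = 1/5030 ≈ 0.00019881)
(I + (-35)²)/(48594 + 12147) = (1/5030 + (-35)²)/(48594 + 12147) = (1/5030 + 1225)/60741 = (6161751/5030)*(1/60741) = 684639/33947470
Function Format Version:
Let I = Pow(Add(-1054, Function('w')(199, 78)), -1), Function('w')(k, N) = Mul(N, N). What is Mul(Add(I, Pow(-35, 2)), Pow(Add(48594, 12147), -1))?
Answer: Rational(684639, 33947470) ≈ 0.020168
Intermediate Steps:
Function('w')(k, N) = Pow(N, 2)
I = Rational(1, 5030) (I = Pow(Add(-1054, Pow(78, 2)), -1) = Pow(Add(-1054, 6084), -1) = Pow(5030, -1) = Rational(1, 5030) ≈ 0.00019881)
Mul(Add(I, Pow(-35, 2)), Pow(Add(48594, 12147), -1)) = Mul(Add(Rational(1, 5030), Pow(-35, 2)), Pow(Add(48594, 12147), -1)) = Mul(Add(Rational(1, 5030), 1225), Pow(60741, -1)) = Mul(Rational(6161751, 5030), Rational(1, 60741)) = Rational(684639, 33947470)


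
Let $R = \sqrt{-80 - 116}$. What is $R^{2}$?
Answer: $-196$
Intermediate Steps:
$R = 14 i$ ($R = \sqrt{-196} = 14 i \approx 14.0 i$)
$R^{2} = \left(14 i\right)^{2} = -196$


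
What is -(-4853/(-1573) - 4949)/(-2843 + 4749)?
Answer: 3889962/1499069 ≈ 2.5949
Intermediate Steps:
-(-4853/(-1573) - 4949)/(-2843 + 4749) = -(-4853*(-1/1573) - 4949)/1906 = -(4853/1573 - 4949)/1906 = -(-7779924)/(1573*1906) = -1*(-3889962/1499069) = 3889962/1499069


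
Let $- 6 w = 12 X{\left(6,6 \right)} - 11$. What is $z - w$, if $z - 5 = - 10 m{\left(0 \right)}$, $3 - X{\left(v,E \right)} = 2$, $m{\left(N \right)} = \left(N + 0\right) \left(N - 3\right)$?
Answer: $\frac{31}{6} \approx 5.1667$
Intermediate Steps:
$m{\left(N \right)} = N \left(-3 + N\right)$
$X{\left(v,E \right)} = 1$ ($X{\left(v,E \right)} = 3 - 2 = 1$)
$w = - \frac{1}{6}$ ($w = - \frac{12 \cdot 1 - 11}{6} = - \frac{12 - 11}{6} = \left(- \frac{1}{6}\right) 1 = - \frac{1}{6} \approx -0.16667$)
$z = 5$ ($z = 5 - 10 \cdot 0 \left(-3 + 0\right) = 5 - 10 \cdot 0 \left(-3\right) = 5 - 0 = 5 + 0 = 5$)
$z - w = 5 - - \frac{1}{6} = 5 + \frac{1}{6} = \frac{31}{6}$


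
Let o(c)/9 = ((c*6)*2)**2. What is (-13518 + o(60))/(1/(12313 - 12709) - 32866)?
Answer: -1842224472/13014937 ≈ -141.55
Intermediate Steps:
o(c) = 1296*c**2 (o(c) = 9*((c*6)*2)**2 = 9*((6*c)*2)**2 = 9*(12*c)**2 = 9*(144*c**2) = 1296*c**2)
(-13518 + o(60))/(1/(12313 - 12709) - 32866) = (-13518 + 1296*60**2)/(1/(12313 - 12709) - 32866) = (-13518 + 1296*3600)/(1/(-396) - 32866) = (-13518 + 4665600)/(-1/396 - 32866) = 4652082/(-13014937/396) = 4652082*(-396/13014937) = -1842224472/13014937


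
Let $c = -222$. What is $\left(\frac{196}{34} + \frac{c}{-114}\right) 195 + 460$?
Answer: $\frac{634325}{323} \approx 1963.9$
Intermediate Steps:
$\left(\frac{196}{34} + \frac{c}{-114}\right) 195 + 460 = \left(\frac{196}{34} - \frac{222}{-114}\right) 195 + 460 = \left(196 \cdot \frac{1}{34} - - \frac{37}{19}\right) 195 + 460 = \left(\frac{98}{17} + \frac{37}{19}\right) 195 + 460 = \frac{2491}{323} \cdot 195 + 460 = \frac{485745}{323} + 460 = \frac{634325}{323}$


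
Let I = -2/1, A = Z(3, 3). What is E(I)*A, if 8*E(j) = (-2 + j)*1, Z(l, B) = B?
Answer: -3/2 ≈ -1.5000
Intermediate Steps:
A = 3
I = -2 (I = -2*1 = -2)
E(j) = -¼ + j/8 (E(j) = ((-2 + j)*1)/8 = (-2 + j)/8 = -¼ + j/8)
E(I)*A = (-¼ + (⅛)*(-2))*3 = (-¼ - ¼)*3 = -½*3 = -3/2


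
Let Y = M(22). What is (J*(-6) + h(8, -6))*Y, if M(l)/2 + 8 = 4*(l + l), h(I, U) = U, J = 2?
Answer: -6048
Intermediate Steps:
M(l) = -16 + 16*l (M(l) = -16 + 2*(4*(l + l)) = -16 + 2*(4*(2*l)) = -16 + 2*(8*l) = -16 + 16*l)
Y = 336 (Y = -16 + 16*22 = -16 + 352 = 336)
(J*(-6) + h(8, -6))*Y = (2*(-6) - 6)*336 = (-12 - 6)*336 = -18*336 = -6048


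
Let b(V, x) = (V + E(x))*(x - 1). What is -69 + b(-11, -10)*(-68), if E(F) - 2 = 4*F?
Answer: -36721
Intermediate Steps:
E(F) = 2 + 4*F
b(V, x) = (-1 + x)*(2 + V + 4*x) (b(V, x) = (V + (2 + 4*x))*(x - 1) = (2 + V + 4*x)*(-1 + x) = (-1 + x)*(2 + V + 4*x))
-69 + b(-11, -10)*(-68) = -69 + (-2 - 1*(-11) - 2*(-10) + 4*(-10)**2 - 11*(-10))*(-68) = -69 + (-2 + 11 + 20 + 4*100 + 110)*(-68) = -69 + (-2 + 11 + 20 + 400 + 110)*(-68) = -69 + 539*(-68) = -69 - 36652 = -36721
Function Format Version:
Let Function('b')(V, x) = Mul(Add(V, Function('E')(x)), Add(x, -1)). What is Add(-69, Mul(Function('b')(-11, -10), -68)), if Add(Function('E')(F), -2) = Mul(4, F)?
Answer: -36721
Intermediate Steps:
Function('E')(F) = Add(2, Mul(4, F))
Function('b')(V, x) = Mul(Add(-1, x), Add(2, V, Mul(4, x))) (Function('b')(V, x) = Mul(Add(V, Add(2, Mul(4, x))), Add(x, -1)) = Mul(Add(2, V, Mul(4, x)), Add(-1, x)) = Mul(Add(-1, x), Add(2, V, Mul(4, x))))
Add(-69, Mul(Function('b')(-11, -10), -68)) = Add(-69, Mul(Add(-2, Mul(-1, -11), Mul(-2, -10), Mul(4, Pow(-10, 2)), Mul(-11, -10)), -68)) = Add(-69, Mul(Add(-2, 11, 20, Mul(4, 100), 110), -68)) = Add(-69, Mul(Add(-2, 11, 20, 400, 110), -68)) = Add(-69, Mul(539, -68)) = Add(-69, -36652) = -36721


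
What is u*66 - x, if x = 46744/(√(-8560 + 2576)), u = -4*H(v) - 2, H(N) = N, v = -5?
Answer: 1188 + 5843*I*√374/187 ≈ 1188.0 + 604.27*I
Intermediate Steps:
u = 18 (u = -4*(-5) - 2 = 20 - 2 = 18)
x = -5843*I*√374/187 (x = 46744/(√(-5984)) = 46744/((4*I*√374)) = 46744*(-I*√374/1496) = -5843*I*√374/187 ≈ -604.27*I)
u*66 - x = 18*66 - (-5843)*I*√374/187 = 1188 + 5843*I*√374/187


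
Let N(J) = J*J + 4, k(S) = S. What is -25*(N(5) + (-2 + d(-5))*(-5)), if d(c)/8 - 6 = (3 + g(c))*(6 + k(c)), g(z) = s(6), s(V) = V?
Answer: 14025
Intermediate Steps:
N(J) = 4 + J² (N(J) = J² + 4 = 4 + J²)
g(z) = 6
d(c) = 480 + 72*c (d(c) = 48 + 8*((3 + 6)*(6 + c)) = 48 + 8*(9*(6 + c)) = 48 + 8*(54 + 9*c) = 48 + (432 + 72*c) = 480 + 72*c)
-25*(N(5) + (-2 + d(-5))*(-5)) = -25*((4 + 5²) + (-2 + (480 + 72*(-5)))*(-5)) = -25*((4 + 25) + (-2 + (480 - 360))*(-5)) = -25*(29 + (-2 + 120)*(-5)) = -25*(29 + 118*(-5)) = -25*(29 - 590) = -25*(-561) = 14025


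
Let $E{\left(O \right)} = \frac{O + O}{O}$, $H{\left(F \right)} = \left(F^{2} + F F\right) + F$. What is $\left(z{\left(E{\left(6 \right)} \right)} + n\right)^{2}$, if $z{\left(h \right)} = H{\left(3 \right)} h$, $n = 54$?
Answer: $9216$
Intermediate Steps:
$H{\left(F \right)} = F + 2 F^{2}$ ($H{\left(F \right)} = \left(F^{2} + F^{2}\right) + F = 2 F^{2} + F = F + 2 F^{2}$)
$E{\left(O \right)} = 2$ ($E{\left(O \right)} = \frac{2 O}{O} = 2$)
$z{\left(h \right)} = 21 h$ ($z{\left(h \right)} = 3 \left(1 + 2 \cdot 3\right) h = 3 \left(1 + 6\right) h = 3 \cdot 7 h = 21 h$)
$\left(z{\left(E{\left(6 \right)} \right)} + n\right)^{2} = \left(21 \cdot 2 + 54\right)^{2} = \left(42 + 54\right)^{2} = 96^{2} = 9216$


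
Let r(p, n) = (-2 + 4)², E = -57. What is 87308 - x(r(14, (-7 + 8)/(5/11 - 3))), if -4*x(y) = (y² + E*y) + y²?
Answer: 87259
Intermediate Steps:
r(p, n) = 4 (r(p, n) = 2² = 4)
x(y) = -y²/2 + 57*y/4 (x(y) = -((y² - 57*y) + y²)/4 = -(-57*y + 2*y²)/4 = -y²/2 + 57*y/4)
87308 - x(r(14, (-7 + 8)/(5/11 - 3))) = 87308 - 4*(57 - 2*4)/4 = 87308 - 4*(57 - 8)/4 = 87308 - 4*49/4 = 87308 - 1*49 = 87308 - 49 = 87259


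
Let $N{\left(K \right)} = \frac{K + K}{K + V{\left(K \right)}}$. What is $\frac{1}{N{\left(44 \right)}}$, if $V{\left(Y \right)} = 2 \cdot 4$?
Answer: $\frac{13}{22} \approx 0.59091$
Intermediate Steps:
$V{\left(Y \right)} = 8$
$N{\left(K \right)} = \frac{2 K}{8 + K}$ ($N{\left(K \right)} = \frac{K + K}{K + 8} = \frac{2 K}{8 + K}$)
$\frac{1}{N{\left(44 \right)}} = \frac{1}{2 \cdot 44 \frac{1}{8 + 44}} = \frac{1}{2 \cdot 44 \cdot \frac{1}{52}} = \frac{1}{\frac{22}{13}} = \frac{13}{22}$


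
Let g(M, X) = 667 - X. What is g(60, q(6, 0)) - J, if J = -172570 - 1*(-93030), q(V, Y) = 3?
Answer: 80204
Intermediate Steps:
J = -79540 (J = -172570 + 93030 = -79540)
g(60, q(6, 0)) - J = (667 - 1*3) - 1*(-79540) = (667 - 3) + 79540 = 664 + 79540 = 80204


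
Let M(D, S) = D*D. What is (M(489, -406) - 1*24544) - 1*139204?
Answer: 75373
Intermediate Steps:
M(D, S) = D**2
(M(489, -406) - 1*24544) - 1*139204 = (489**2 - 1*24544) - 1*139204 = (239121 - 24544) - 139204 = 214577 - 139204 = 75373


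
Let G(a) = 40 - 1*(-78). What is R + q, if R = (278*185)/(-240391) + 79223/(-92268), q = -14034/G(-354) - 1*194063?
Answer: -254116309615096939/1308643410492 ≈ -1.9418e+5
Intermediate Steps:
G(a) = 118 (G(a) = 40 + 78 = 118)
q = -11456734/59 (q = -14034/118 - 1*194063 = -14034*1/118 - 194063 = -7017/59 - 194063 = -11456734/59 ≈ -1.9418e+5)
R = -23789839433/22180396788 (R = 51430*(-1/240391) + 79223*(-1/92268) = -51430/240391 - 79223/92268 = -23789839433/22180396788 ≈ -1.0726)
R + q = -23789839433/22180396788 - 11456734/59 = -254116309615096939/1308643410492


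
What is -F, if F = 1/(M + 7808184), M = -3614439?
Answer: -1/4193745 ≈ -2.3845e-7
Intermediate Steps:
F = 1/4193745 (F = 1/(-3614439 + 7808184) = 1/4193745 ≈ 2.3845e-7)
-F = -1*1/4193745 = -1/4193745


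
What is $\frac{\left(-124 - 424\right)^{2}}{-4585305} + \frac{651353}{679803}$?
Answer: $\frac{309167178617}{346344899435} \approx 0.89266$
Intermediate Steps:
$\frac{\left(-124 - 424\right)^{2}}{-4585305} + \frac{651353}{679803} = \left(-548\right)^{2} \left(- \frac{1}{4585305}\right) + 651353 \cdot \frac{1}{679803} = 300304 \left(- \frac{1}{4585305}\right) + \frac{651353}{679803} = - \frac{300304}{4585305} + \frac{651353}{679803} = \frac{309167178617}{346344899435}$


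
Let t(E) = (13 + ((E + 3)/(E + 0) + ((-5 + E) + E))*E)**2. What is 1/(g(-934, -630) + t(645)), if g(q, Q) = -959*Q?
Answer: 1/688047628366 ≈ 1.4534e-12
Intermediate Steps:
t(E) = (13 + E*(-5 + 2*E + (3 + E)/E))**2 (t(E) = (13 + ((3 + E)/E + (-5 + 2*E))*E)**2 = (13 + (-5 + 2*E + (3 + E)/E)*E)**2 = (13 + E*(-5 + 2*E + (3 + E)/E))**2)
1/(g(-934, -630) + t(645)) = 1/(-959*(-630) + 4*(8 + 645**2 - 2*645)**2) = 1/(604170 + 4*(8 + 416025 - 1290)**2) = 1/(604170 + 4*414743**2) = 1/(604170 + 4*172011756049) = 1/(604170 + 688047024196) = 1/688047628366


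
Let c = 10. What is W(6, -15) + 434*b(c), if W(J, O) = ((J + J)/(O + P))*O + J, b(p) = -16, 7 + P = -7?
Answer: -201022/29 ≈ -6931.8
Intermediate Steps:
P = -14 (P = -7 - 7 = -14)
W(J, O) = J + 2*J*O/(-14 + O) (W(J, O) = ((J + J)/(O - 14))*O + J = ((2*J)/(-14 + O))*O + J = (2*J/(-14 + O))*O + J = 2*J*O/(-14 + O) + J = J + 2*J*O/(-14 + O))
W(6, -15) + 434*b(c) = 6*(-14 + 3*(-15))/(-14 - 15) + 434*(-16) = 6*(-14 - 45)/(-29) - 6944 = 6*(-1/29)*(-59) - 6944 = 354/29 - 6944 = -201022/29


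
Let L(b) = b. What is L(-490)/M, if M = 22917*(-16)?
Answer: 245/183336 ≈ 0.0013363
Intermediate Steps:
M = -366672
L(-490)/M = -490/(-366672) = -490*(-1/366672) = 245/183336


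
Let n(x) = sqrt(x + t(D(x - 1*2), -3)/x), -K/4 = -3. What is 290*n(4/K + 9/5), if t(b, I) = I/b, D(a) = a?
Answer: 29*I*sqrt(121155)/12 ≈ 841.18*I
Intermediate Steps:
K = 12 (K = -4*(-3) = 12)
n(x) = sqrt(x - 3/(x*(-2 + x))) (n(x) = sqrt(x + (-3/(x - 1*2))/x) = sqrt(x + (-3/(x - 2))/x) = sqrt(x + (-3/(-2 + x))/x) = sqrt(x - 3/(x*(-2 + x))))
290*n(4/K + 9/5) = 290*sqrt((-3 + (4/12 + 9/5)**2*(-2 + (4/12 + 9/5)))/((4/12 + 9/5)*(-2 + (4/12 + 9/5)))) = 290*sqrt((-3 + (4*(1/12) + 9*(1/5))**2*(-2 + (4*(1/12) + 9*(1/5))))/((4*(1/12) + 9*(1/5))*(-2 + (4*(1/12) + 9*(1/5))))) = 290*sqrt((-3 + (1/3 + 9/5)**2*(-2 + (1/3 + 9/5)))/((1/3 + 9/5)*(-2 + (1/3 + 9/5)))) = 290*sqrt((-3 + (32/15)**2*(-2 + 32/15))/((32/15)*(-2 + 32/15))) = 290*sqrt(15*(-3 + (1024/225)*(2/15))/(32*(2/15))) = 290*sqrt((15/32)*(15/2)*(-3 + 2048/3375)) = 290*sqrt((15/32)*(15/2)*(-8077/3375)) = 290*sqrt(-8077/960) = 290*(I*sqrt(121155)/120) = 29*I*sqrt(121155)/12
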